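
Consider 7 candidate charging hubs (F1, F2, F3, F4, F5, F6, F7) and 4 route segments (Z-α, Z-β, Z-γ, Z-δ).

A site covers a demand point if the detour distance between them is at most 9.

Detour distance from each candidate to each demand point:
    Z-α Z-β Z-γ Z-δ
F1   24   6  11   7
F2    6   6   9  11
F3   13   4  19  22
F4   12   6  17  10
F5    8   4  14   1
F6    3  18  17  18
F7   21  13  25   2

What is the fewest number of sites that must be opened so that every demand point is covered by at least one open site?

Coverage sets (demand points within 9 of each site):
  F1: {Z-β, Z-δ}
  F2: {Z-α, Z-β, Z-γ}
  F3: {Z-β}
  F4: {Z-β}
  F5: {Z-α, Z-β, Z-δ}
  F6: {Z-α}
  F7: {Z-δ}
No single site covers all 4 demand points.
But {F1, F2} covers everything, so the minimum is 2.

2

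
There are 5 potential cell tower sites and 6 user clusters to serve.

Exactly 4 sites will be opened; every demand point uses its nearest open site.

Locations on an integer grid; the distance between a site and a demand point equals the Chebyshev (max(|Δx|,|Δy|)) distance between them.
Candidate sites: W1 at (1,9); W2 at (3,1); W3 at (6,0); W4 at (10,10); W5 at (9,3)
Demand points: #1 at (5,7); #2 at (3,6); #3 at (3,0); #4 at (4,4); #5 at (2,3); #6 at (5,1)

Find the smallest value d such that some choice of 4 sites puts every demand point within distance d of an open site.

4

Open {W1, W2, W3, W4}.
  Farthest demand point is #1 at distance 4 (to W1); all others are ≤ 4.
With {W1, W2, W3, W5} the worst case is 4.
With {W1, W2, W4, W5} the worst case is 4.
No size-4 selection achieves below 4.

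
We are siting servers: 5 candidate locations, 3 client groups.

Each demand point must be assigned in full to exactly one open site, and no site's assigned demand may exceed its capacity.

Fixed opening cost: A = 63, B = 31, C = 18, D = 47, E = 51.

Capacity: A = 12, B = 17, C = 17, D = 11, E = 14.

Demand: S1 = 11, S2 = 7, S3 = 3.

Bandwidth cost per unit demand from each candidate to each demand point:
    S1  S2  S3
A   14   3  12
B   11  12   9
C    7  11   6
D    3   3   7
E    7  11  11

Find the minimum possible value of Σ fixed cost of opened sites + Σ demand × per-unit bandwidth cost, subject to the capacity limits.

181

Open {C, D}; cheapest assignment that respects the capacities:
  C (cap 17, load 14): S1, S3 — cost 11×7 + 3×6 = 95
  D (cap 11, load 7): S2 — cost 7×3 = 21
  Shipping 116, fixed 65 → total 181.
  Any other capacity-feasible assignment to {C, D} ships for at least 116.
Compare {A, C}: its best feasible assignment gives total 197.
Compare {A, D}: its best feasible assignment gives total 200.
Every other set of open sites that can feasibly serve all demand totals ≥ 197 even under its best assignment. Minimum: 181.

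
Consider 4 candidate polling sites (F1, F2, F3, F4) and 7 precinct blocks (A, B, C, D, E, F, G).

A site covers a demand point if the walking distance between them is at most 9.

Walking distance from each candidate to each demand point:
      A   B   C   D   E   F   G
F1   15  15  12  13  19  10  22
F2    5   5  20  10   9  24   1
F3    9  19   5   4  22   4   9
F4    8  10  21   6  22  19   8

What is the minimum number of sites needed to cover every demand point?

2

Coverage sets (demand points within 9 of each site):
  F1: {}
  F2: {A, B, E, G}
  F3: {A, C, D, F, G}
  F4: {A, D, G}
No single site covers all 7 demand points.
But {F2, F3} covers everything, so the minimum is 2.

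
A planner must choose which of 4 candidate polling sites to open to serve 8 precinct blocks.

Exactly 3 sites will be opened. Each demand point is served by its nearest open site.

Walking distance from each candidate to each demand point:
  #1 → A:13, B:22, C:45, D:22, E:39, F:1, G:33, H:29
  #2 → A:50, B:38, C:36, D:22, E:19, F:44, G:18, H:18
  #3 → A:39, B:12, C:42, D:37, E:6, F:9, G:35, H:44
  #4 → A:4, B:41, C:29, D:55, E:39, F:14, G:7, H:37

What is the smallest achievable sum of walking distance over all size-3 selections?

107

Open {#2, #3, #4}.
  A→#4 4, B→#3 12, C→#4 29, D→#2 22, E→#3 6, F→#3 9, G→#4 7, H→#2 18  ⇒ total 107.
Compare {#1, #3, #4}: total 110.
Compare {#1, #2, #4}: total 122.
No size-3 selection does better; minimum is 107.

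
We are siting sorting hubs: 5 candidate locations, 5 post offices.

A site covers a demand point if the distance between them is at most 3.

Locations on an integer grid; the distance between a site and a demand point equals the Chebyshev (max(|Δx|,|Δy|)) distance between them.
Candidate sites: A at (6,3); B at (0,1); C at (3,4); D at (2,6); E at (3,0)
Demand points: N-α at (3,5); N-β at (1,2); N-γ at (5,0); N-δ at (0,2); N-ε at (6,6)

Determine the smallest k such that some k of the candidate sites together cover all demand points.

2

Coverage sets (demand points within 3 of each site):
  A: {N-α, N-γ, N-ε}
  B: {N-β, N-δ}
  C: {N-α, N-β, N-δ, N-ε}
  D: {N-α}
  E: {N-β, N-γ, N-δ}
No single site covers all 5 demand points.
But {A, B} covers everything, so the minimum is 2.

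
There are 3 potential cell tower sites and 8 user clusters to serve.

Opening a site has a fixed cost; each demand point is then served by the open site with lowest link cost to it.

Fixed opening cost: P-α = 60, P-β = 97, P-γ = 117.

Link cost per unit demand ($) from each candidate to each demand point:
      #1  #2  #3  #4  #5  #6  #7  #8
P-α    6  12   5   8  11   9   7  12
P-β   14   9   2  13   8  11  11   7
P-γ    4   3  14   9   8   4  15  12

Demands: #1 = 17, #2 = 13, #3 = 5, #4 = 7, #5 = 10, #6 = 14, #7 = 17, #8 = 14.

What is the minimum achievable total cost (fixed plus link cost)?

Open {P-α, P-γ}: assign each demand point to its cheapest open site.
  #1→P-γ 17×4=68, #2→P-γ 13×3=39, #3→P-α 5×5=25, #4→P-α 7×8=56, #5→P-γ 10×8=80, #6→P-γ 14×4=56, #7→P-α 17×7=119, #8→P-α 14×12=168
  link cost 611, fixed 177 → total 788.
Compare {P-α, P-β, P-γ}: link cost 526 + fixed 274 = 800.
Compare {P-β, P-γ}: link cost 601 + fixed 214 = 815.
Compare {P-α, P-β}: link cost 708 + fixed 157 = 865.
All other subsets cost ≥ 800. Minimum total cost: 788.

788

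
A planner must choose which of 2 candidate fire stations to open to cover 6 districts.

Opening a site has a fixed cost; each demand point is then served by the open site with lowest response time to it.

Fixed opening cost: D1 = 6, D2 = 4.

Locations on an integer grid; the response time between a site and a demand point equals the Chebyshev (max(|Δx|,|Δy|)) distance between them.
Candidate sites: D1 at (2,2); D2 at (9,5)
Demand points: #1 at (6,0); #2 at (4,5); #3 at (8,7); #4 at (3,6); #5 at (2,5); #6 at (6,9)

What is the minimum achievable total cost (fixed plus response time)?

30

Open {D1, D2}: assign each demand point to its cheapest open site.
  #1→D1 4, #2→D1 3, #3→D2 2, #4→D1 4, #5→D1 3, #6→D2 4
  response time 20, fixed 10 → total 30.
Compare {D1}: response time 27 + fixed 6 = 33.
Compare {D2}: response time 29 + fixed 4 = 33.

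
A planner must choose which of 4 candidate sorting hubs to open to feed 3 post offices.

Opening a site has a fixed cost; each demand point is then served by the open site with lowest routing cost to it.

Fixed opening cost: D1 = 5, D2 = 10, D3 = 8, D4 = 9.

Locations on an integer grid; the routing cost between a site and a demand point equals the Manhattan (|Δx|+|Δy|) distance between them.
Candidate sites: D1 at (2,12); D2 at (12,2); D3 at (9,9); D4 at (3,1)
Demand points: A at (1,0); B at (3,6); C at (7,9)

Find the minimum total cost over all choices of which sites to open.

Open {D3, D4}: assign each demand point to its cheapest open site.
  A→D4 3, B→D4 5, C→D3 2
  routing cost 10, fixed 17 → total 27.
Compare {D4}: routing cost 20 + fixed 9 = 29.
Compare {D1, D4}: routing cost 16 + fixed 14 = 30.
Compare {D1, D3, D4}: routing cost 10 + fixed 22 = 32.
All other subsets cost ≥ 29. Minimum total cost: 27.

27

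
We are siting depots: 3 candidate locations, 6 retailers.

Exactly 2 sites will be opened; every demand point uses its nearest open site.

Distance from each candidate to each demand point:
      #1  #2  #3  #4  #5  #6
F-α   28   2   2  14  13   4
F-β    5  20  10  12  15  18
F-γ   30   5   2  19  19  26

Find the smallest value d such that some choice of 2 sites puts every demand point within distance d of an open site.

13

Open {F-α, F-β}.
  Farthest demand point is #5 at distance 13 (to F-α); all others are ≤ 13.
With {F-β, F-γ} the worst case is 18.
With {F-α, F-γ} the worst case is 28.
No size-2 selection achieves below 13.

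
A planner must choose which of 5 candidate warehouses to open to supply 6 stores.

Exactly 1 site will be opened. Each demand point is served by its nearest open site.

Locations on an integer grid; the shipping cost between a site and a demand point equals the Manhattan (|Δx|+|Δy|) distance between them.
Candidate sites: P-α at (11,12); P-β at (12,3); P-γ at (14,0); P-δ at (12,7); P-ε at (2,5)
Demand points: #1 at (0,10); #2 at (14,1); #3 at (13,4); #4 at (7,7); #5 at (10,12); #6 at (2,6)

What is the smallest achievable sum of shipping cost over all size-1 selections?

Open {P-δ}.
  #1→P-δ 15, #2→P-δ 8, #3→P-δ 4, #4→P-δ 5, #5→P-δ 7, #6→P-δ 11  ⇒ total 50.
Compare {P-β}: total 58.
Compare {P-ε}: total 58.
No size-1 selection does better; minimum is 50.

50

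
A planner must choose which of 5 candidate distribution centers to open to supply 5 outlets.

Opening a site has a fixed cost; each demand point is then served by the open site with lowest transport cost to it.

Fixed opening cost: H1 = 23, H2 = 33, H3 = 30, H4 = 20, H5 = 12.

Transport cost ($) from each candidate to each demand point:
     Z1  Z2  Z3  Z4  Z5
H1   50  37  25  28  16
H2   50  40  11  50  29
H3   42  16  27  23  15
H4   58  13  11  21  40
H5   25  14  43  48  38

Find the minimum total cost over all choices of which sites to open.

Open {H4, H5}: assign each demand point to its cheapest open site.
  Z1→H5 25, Z2→H4 13, Z3→H4 11, Z4→H4 21, Z5→H5 38
  transport cost 108, fixed 32 → total 140.
Compare {H1, H4, H5}: transport cost 86 + fixed 55 = 141.
Compare {H1, H5}: transport cost 108 + fixed 35 = 143.
Compare {H3, H5}: transport cost 104 + fixed 42 = 146.
All other subsets cost ≥ 141. Minimum total cost: 140.

140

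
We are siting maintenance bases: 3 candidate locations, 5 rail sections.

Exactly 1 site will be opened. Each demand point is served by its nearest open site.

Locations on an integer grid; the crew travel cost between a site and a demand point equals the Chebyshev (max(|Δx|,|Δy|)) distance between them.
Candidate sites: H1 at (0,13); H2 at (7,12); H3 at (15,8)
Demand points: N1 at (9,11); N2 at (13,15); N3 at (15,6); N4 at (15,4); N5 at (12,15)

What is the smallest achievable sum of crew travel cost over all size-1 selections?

26

Open {H3}.
  N1→H3 6, N2→H3 7, N3→H3 2, N4→H3 4, N5→H3 7  ⇒ total 26.
Compare {H2}: total 29.
Compare {H1}: total 64.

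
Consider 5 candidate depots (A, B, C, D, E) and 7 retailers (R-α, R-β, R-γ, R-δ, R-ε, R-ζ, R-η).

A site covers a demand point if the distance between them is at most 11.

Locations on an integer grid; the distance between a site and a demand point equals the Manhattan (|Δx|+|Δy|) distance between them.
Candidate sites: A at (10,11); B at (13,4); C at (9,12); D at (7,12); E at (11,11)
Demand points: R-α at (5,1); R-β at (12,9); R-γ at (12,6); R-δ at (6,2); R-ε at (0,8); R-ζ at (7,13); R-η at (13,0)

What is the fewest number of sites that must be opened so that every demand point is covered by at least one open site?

Coverage sets (demand points within 11 of each site):
  A: {R-β, R-γ, R-ζ}
  B: {R-α, R-β, R-γ, R-δ, R-η}
  C: {R-β, R-γ, R-ζ}
  D: {R-β, R-γ, R-δ, R-ε, R-ζ}
  E: {R-β, R-γ, R-ζ}
No single site covers all 7 demand points.
But {B, D} covers everything, so the minimum is 2.

2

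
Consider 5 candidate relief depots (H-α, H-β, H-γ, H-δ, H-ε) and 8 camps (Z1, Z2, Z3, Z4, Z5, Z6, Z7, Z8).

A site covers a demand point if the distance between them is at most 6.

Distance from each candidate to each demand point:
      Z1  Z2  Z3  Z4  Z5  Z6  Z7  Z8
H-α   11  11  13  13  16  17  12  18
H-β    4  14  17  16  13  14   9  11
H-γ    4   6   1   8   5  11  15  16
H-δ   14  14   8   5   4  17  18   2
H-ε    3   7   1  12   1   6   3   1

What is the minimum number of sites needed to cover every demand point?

Coverage sets (demand points within 6 of each site):
  H-α: {}
  H-β: {Z1}
  H-γ: {Z1, Z2, Z3, Z5}
  H-δ: {Z4, Z5, Z8}
  H-ε: {Z1, Z3, Z5, Z6, Z7, Z8}
No 2 sites suffice: every size-2 union leaves at least one demand point uncovered.
But {H-γ, H-δ, H-ε} covers everything, so the minimum is 3.

3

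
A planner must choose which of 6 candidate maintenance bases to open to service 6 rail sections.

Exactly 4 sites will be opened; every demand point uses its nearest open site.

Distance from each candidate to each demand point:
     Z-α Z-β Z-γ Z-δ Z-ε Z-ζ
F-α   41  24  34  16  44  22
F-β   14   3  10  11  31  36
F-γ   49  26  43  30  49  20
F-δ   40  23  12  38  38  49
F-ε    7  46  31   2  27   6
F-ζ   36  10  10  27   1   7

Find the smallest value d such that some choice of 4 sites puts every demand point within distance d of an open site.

Open {F-α, F-β, F-ε, F-ζ}.
  Farthest demand point is Z-γ at distance 10 (to F-β); all others are ≤ 10.
With {F-α, F-γ, F-ε, F-ζ} the worst case is 10.
With {F-α, F-δ, F-ε, F-ζ} the worst case is 10.
No size-4 selection achieves below 10.

10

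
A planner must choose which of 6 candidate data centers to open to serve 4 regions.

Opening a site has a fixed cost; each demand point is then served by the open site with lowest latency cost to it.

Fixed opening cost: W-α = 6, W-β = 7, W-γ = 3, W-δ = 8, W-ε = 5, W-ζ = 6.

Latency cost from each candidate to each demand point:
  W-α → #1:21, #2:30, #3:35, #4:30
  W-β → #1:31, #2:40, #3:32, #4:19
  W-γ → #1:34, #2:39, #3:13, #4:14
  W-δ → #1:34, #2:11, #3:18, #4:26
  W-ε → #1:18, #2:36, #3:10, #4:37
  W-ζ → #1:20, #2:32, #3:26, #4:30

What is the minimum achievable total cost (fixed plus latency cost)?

69

Open {W-γ, W-δ, W-ε}: assign each demand point to its cheapest open site.
  #1→W-ε 18, #2→W-δ 11, #3→W-ε 10, #4→W-γ 14
  latency cost 53, fixed 16 → total 69.
Compare {W-γ, W-δ, W-ζ}: latency cost 58 + fixed 17 = 75.
Compare {W-α, W-γ, W-δ, W-ε}: latency cost 53 + fixed 22 = 75.
Compare {W-γ, W-δ, W-ε, W-ζ}: latency cost 53 + fixed 22 = 75.
All other subsets cost ≥ 75. Minimum total cost: 69.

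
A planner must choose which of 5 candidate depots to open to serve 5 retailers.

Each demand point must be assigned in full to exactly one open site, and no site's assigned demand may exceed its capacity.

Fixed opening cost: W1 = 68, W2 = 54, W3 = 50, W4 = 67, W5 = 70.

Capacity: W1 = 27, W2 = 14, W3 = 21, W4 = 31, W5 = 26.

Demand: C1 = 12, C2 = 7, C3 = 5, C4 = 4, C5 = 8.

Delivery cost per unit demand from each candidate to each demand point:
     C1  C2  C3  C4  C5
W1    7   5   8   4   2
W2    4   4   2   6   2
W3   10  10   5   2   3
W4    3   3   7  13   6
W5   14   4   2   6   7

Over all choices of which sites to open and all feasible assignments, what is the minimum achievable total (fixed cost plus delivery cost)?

Open {W3, W4}; cheapest assignment that respects the capacities:
  W3 (cap 21, load 17): C3, C4, C5 — cost 5×5 + 4×2 + 8×3 = 57
  W4 (cap 31, load 19): C1, C2 — cost 12×3 + 7×3 = 57
  Shipping 114, fixed 117 → total 231.
  Any other capacity-feasible assignment to {W3, W4} ships for at least 114.
Compare {W2, W4}: its best feasible assignment gives total 253.
Compare {W1, W4}: its best feasible assignment gives total 259.
Every other set of open sites that can feasibly serve all demand totals ≥ 253 even under its best assignment. Minimum: 231.

231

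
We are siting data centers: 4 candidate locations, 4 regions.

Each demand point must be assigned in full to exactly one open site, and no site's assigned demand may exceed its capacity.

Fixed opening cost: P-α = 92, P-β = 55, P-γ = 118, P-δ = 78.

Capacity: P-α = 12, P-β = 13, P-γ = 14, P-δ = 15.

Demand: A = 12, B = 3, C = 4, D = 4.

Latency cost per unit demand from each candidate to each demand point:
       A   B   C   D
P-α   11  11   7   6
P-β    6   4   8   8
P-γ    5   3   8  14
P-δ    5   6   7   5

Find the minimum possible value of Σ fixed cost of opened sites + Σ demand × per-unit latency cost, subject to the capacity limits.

Open {P-β, P-δ}; cheapest assignment that respects the capacities:
  P-β (cap 13, load 11): B, C, D — cost 3×4 + 4×8 + 4×8 = 76
  P-δ (cap 15, load 12): A — cost 12×5 = 60
  Shipping 136, fixed 133 → total 269.
  Any other capacity-feasible assignment to {P-β, P-δ} ships for at least 136.
Compare {P-α, P-δ}: its best feasible assignment gives total 300.
Compare {P-α, P-β}: its best feasible assignment gives total 304.
Every other set of open sites that can feasibly serve all demand totals ≥ 300 even under its best assignment. Minimum: 269.

269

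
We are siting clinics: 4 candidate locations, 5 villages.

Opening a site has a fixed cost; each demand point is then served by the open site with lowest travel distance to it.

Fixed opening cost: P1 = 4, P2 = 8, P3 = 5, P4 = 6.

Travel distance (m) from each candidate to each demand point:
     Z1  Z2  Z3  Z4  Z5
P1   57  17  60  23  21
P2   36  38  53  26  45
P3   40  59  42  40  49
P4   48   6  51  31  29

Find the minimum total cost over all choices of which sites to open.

147

Open {P1, P3, P4}: assign each demand point to its cheapest open site.
  Z1→P3 40, Z2→P4 6, Z3→P3 42, Z4→P1 23, Z5→P1 21
  travel distance 132, fixed 15 → total 147.
Compare {P1, P2, P3, P4}: travel distance 128 + fixed 23 = 151.
Compare {P1, P3}: travel distance 143 + fixed 9 = 152.
Compare {P1, P2, P4}: travel distance 137 + fixed 18 = 155.
All other subsets cost ≥ 151. Minimum total cost: 147.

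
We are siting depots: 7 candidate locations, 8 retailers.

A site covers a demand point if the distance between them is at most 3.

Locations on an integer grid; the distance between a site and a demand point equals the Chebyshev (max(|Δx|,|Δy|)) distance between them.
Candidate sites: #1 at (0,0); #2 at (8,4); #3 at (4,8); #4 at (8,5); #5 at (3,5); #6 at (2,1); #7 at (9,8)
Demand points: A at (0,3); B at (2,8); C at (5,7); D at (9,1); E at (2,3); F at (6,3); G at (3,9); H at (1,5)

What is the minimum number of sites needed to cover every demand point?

Coverage sets (demand points within 3 of each site):
  #1: {A, E}
  #2: {C, D, F}
  #3: {B, C, G, H}
  #4: {C, F}
  #5: {A, B, C, E, F, H}
  #6: {A, E}
  #7: {}
No 2 sites suffice: every size-2 union leaves at least one demand point uncovered.
But {#1, #2, #3} covers everything, so the minimum is 3.

3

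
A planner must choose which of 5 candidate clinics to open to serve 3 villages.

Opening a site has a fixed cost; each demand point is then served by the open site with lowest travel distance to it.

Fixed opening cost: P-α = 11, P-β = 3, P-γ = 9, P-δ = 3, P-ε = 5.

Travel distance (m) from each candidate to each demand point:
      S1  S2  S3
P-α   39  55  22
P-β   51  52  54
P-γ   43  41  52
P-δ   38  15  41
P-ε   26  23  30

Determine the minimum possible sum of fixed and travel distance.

Open {P-δ, P-ε}: assign each demand point to its cheapest open site.
  S1→P-ε 26, S2→P-δ 15, S3→P-ε 30
  travel distance 71, fixed 8 → total 79.
Compare {P-α, P-δ, P-ε}: travel distance 63 + fixed 19 = 82.
Compare {P-β, P-δ, P-ε}: travel distance 71 + fixed 11 = 82.
Compare {P-ε}: travel distance 79 + fixed 5 = 84.
All other subsets cost ≥ 82. Minimum total cost: 79.

79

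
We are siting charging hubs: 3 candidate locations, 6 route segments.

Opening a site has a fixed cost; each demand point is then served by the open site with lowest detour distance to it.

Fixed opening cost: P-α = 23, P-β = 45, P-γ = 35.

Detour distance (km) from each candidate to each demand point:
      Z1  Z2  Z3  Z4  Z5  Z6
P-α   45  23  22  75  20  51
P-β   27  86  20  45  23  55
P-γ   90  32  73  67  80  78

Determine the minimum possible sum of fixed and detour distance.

254

Open {P-α, P-β}: assign each demand point to its cheapest open site.
  Z1→P-β 27, Z2→P-α 23, Z3→P-β 20, Z4→P-β 45, Z5→P-α 20, Z6→P-α 51
  detour distance 186, fixed 68 → total 254.
Compare {P-α}: detour distance 236 + fixed 23 = 259.
Compare {P-β, P-γ}: detour distance 202 + fixed 80 = 282.
Compare {P-α, P-γ}: detour distance 228 + fixed 58 = 286.
All other subsets cost ≥ 259. Minimum total cost: 254.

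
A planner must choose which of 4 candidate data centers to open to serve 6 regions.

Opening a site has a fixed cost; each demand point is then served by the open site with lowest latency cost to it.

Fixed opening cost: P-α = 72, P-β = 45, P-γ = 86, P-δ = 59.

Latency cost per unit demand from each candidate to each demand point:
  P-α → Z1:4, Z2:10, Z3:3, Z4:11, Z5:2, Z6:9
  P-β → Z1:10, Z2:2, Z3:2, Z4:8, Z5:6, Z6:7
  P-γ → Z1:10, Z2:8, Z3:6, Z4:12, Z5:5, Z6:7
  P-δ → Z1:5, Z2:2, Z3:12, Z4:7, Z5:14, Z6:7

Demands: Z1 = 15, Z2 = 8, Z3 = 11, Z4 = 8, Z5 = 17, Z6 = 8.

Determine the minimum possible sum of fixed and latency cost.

Open {P-α, P-β}: assign each demand point to its cheapest open site.
  Z1→P-α 15×4=60, Z2→P-β 8×2=16, Z3→P-β 11×2=22, Z4→P-β 8×8=64, Z5→P-α 17×2=34, Z6→P-β 8×7=56
  latency cost 252, fixed 117 → total 369.
Compare {P-α, P-δ}: latency cost 255 + fixed 131 = 386.
Compare {P-α, P-β, P-δ}: latency cost 244 + fixed 176 = 420.
Compare {P-β, P-δ}: latency cost 327 + fixed 104 = 431.
All other subsets cost ≥ 386. Minimum total cost: 369.

369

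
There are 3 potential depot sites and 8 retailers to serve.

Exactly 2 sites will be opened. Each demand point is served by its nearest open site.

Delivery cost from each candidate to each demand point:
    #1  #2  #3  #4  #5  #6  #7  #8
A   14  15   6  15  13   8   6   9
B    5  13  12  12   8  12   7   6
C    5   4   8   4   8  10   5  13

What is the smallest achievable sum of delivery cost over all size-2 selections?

49

Open {A, C}.
  #1→C 5, #2→C 4, #3→A 6, #4→C 4, #5→C 8, #6→A 8, #7→C 5, #8→A 9  ⇒ total 49.
Compare {B, C}: total 50.
Compare {A, B}: total 64.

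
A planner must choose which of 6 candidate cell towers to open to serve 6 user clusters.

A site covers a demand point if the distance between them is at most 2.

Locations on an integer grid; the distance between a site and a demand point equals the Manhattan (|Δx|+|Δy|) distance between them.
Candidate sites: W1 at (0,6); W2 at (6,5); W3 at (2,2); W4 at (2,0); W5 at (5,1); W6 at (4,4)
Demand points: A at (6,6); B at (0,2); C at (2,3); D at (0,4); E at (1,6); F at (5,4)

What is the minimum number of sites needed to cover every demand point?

3

Coverage sets (demand points within 2 of each site):
  W1: {D, E}
  W2: {A, F}
  W3: {B, C}
  W4: {}
  W5: {}
  W6: {F}
No 2 sites suffice: every size-2 union leaves at least one demand point uncovered.
But {W1, W2, W3} covers everything, so the minimum is 3.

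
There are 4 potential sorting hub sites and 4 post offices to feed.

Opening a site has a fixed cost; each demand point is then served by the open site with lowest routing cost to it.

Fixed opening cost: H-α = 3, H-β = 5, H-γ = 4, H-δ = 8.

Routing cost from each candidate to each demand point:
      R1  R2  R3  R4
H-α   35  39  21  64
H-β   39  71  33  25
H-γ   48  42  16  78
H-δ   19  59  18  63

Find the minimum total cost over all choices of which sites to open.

Open {H-α, H-β, H-δ}: assign each demand point to its cheapest open site.
  R1→H-δ 19, R2→H-α 39, R3→H-δ 18, R4→H-β 25
  routing cost 101, fixed 16 → total 117.
Compare {H-β, H-γ, H-δ}: routing cost 102 + fixed 17 = 119.
Compare {H-α, H-β, H-γ, H-δ}: routing cost 99 + fixed 20 = 119.
Compare {H-α, H-β, H-γ}: routing cost 115 + fixed 12 = 127.
All other subsets cost ≥ 119. Minimum total cost: 117.

117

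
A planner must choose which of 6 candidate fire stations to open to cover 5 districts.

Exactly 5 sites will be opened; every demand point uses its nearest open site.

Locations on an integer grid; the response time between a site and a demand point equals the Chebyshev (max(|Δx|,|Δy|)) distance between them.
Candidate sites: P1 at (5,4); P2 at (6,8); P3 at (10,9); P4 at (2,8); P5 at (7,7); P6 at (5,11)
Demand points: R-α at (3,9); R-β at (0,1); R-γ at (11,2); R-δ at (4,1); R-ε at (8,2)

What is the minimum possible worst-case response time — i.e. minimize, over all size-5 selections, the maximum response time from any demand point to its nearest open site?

5

Open {P1, P2, P3, P4, P5}.
  Farthest demand point is R-β at response time 5 (to P1); all others are ≤ 5.
With {P1, P2, P3, P5, P6} the worst case is 5.
With {P1, P2, P4, P5, P6} the worst case is 5.
No size-5 selection achieves below 5.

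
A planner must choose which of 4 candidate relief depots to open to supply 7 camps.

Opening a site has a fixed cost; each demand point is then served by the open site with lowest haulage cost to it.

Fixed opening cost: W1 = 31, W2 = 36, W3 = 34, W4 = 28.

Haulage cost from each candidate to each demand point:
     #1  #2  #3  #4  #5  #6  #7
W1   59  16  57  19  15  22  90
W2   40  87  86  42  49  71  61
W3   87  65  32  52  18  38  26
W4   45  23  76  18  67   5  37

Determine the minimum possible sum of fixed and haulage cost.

229

Open {W3, W4}: assign each demand point to its cheapest open site.
  #1→W4 45, #2→W4 23, #3→W3 32, #4→W4 18, #5→W3 18, #6→W4 5, #7→W3 26
  haulage cost 167, fixed 62 → total 229.
Compare {W1, W3, W4}: haulage cost 157 + fixed 93 = 250.
Compare {W1, W4}: haulage cost 193 + fixed 59 = 252.
Compare {W1, W3}: haulage cost 189 + fixed 65 = 254.
All other subsets cost ≥ 250. Minimum total cost: 229.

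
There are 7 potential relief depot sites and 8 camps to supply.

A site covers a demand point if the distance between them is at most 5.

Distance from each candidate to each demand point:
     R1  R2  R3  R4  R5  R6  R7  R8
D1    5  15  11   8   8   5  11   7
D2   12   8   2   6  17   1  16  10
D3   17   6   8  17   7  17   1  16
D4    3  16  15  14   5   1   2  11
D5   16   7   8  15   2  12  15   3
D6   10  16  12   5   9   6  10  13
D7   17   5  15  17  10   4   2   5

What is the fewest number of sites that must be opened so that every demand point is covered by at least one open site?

4

Coverage sets (demand points within 5 of each site):
  D1: {R1, R6}
  D2: {R3, R6}
  D3: {R7}
  D4: {R1, R5, R6, R7}
  D5: {R5, R8}
  D6: {R4}
  D7: {R2, R6, R7, R8}
No 3 sites suffice: every size-3 union leaves at least one demand point uncovered.
But {D2, D4, D6, D7} covers everything, so the minimum is 4.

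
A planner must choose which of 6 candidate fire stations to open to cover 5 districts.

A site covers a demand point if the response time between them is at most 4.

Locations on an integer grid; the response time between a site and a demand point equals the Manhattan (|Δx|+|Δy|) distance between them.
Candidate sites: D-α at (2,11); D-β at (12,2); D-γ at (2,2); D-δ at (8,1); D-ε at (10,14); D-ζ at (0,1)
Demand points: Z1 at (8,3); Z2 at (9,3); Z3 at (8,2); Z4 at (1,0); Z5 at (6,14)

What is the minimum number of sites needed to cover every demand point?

3

Coverage sets (demand points within 4 of each site):
  D-α: {}
  D-β: {Z2, Z3}
  D-γ: {Z4}
  D-δ: {Z1, Z2, Z3}
  D-ε: {Z5}
  D-ζ: {Z4}
No 2 sites suffice: every size-2 union leaves at least one demand point uncovered.
But {D-γ, D-δ, D-ε} covers everything, so the minimum is 3.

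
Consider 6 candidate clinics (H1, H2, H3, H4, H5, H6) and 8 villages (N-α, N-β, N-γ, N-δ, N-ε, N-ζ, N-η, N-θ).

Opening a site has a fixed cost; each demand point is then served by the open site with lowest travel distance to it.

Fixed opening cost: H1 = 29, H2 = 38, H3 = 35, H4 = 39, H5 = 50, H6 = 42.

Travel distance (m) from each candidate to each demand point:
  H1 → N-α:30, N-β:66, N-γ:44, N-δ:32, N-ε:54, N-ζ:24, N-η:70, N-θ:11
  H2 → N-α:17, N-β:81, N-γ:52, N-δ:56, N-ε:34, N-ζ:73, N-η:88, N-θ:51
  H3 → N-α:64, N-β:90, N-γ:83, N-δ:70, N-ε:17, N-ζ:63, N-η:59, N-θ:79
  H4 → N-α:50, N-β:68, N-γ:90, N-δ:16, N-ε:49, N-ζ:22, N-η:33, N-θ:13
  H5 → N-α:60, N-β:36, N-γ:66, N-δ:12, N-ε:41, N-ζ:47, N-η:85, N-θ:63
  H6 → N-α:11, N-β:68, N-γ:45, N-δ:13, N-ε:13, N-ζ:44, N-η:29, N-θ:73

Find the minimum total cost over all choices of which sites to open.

282

Open {H1, H6}: assign each demand point to its cheapest open site.
  N-α→H6 11, N-β→H1 66, N-γ→H1 44, N-δ→H6 13, N-ε→H6 13, N-ζ→H1 24, N-η→H6 29, N-θ→H1 11
  travel distance 211, fixed 71 → total 282.
Compare {H4, H6}: travel distance 214 + fixed 81 = 295.
Compare {H1, H5, H6}: travel distance 180 + fixed 121 = 301.
Compare {H4, H5, H6}: travel distance 181 + fixed 131 = 312.
All other subsets cost ≥ 295. Minimum total cost: 282.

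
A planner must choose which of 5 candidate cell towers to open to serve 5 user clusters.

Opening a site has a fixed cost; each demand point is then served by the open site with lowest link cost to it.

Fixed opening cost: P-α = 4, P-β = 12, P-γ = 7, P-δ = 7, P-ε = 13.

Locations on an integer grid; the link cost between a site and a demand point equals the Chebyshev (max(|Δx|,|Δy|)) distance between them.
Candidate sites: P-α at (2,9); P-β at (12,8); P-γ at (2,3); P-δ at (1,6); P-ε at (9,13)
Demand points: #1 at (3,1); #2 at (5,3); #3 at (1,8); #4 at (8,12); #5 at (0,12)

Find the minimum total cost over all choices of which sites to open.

Open {P-α, P-γ}: assign each demand point to its cheapest open site.
  #1→P-γ 2, #2→P-γ 3, #3→P-α 1, #4→P-α 6, #5→P-α 3
  link cost 15, fixed 11 → total 26.
Compare {P-α}: link cost 24 + fixed 4 = 28.
Compare {P-α, P-δ}: link cost 19 + fixed 11 = 30.
Compare {P-δ}: link cost 24 + fixed 7 = 31.
All other subsets cost ≥ 28. Minimum total cost: 26.

26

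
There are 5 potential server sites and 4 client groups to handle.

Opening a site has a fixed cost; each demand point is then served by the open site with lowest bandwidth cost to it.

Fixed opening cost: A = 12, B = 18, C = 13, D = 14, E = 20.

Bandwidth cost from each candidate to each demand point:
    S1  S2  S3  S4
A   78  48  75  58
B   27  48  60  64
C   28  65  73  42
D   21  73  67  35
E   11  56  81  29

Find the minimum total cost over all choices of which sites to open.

186

Open {B, E}: assign each demand point to its cheapest open site.
  S1→E 11, S2→B 48, S3→B 60, S4→E 29
  bandwidth cost 148, fixed 38 → total 186.
Compare {A, E}: bandwidth cost 163 + fixed 32 = 195.
Compare {B, D}: bandwidth cost 164 + fixed 32 = 196.
Compare {E}: bandwidth cost 177 + fixed 20 = 197.
All other subsets cost ≥ 195. Minimum total cost: 186.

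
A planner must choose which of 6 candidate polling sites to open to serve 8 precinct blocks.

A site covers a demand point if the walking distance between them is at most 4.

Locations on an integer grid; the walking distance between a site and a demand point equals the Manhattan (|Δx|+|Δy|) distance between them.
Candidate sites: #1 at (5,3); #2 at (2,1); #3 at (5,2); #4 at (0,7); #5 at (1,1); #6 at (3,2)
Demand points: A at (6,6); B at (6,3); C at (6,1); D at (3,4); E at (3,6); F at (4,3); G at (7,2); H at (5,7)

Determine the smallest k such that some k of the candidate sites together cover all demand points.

2

Coverage sets (demand points within 4 of each site):
  #1: {A, B, C, D, F, G, H}
  #2: {C, D, F}
  #3: {B, C, D, F, G}
  #4: {E}
  #5: {}
  #6: {B, C, D, E, F, G}
No single site covers all 8 demand points.
But {#1, #4} covers everything, so the minimum is 2.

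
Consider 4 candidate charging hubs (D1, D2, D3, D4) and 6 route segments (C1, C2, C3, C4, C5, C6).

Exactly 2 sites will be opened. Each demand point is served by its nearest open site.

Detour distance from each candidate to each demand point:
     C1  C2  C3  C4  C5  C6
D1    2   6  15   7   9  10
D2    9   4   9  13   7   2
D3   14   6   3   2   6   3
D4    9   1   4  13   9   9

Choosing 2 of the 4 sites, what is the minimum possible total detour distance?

22

Open {D1, D3}.
  C1→D1 2, C2→D1 6, C3→D3 3, C4→D3 2, C5→D3 6, C6→D3 3  ⇒ total 22.
Compare {D3, D4}: total 24.
Compare {D2, D3}: total 26.
No size-2 selection does better; minimum is 22.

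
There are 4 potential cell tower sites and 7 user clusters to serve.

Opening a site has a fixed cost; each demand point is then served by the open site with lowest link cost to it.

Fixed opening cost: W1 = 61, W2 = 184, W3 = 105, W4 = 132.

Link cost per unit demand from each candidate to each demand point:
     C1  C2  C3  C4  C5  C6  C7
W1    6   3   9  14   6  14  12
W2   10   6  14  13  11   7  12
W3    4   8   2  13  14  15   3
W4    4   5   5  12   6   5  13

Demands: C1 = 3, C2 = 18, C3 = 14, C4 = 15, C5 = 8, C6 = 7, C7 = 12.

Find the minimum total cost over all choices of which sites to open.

Open {W1, W3}: assign each demand point to its cheapest open site.
  C1→W3 3×4=12, C2→W1 18×3=54, C3→W3 14×2=28, C4→W3 15×13=195, C5→W1 8×6=48, C6→W1 7×14=98, C7→W3 12×3=36
  link cost 471, fixed 166 → total 637.
Compare {W3, W4}: link cost 429 + fixed 237 = 666.
Compare {W1, W3, W4}: link cost 393 + fixed 298 = 691.
Compare {W4}: link cost 591 + fixed 132 = 723.
All other subsets cost ≥ 666. Minimum total cost: 637.

637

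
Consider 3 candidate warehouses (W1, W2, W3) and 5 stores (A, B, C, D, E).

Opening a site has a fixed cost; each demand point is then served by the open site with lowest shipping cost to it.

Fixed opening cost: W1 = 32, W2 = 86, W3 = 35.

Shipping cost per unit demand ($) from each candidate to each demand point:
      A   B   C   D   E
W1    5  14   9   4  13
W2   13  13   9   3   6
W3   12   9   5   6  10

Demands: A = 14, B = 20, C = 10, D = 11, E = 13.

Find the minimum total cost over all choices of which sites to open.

541

Open {W1, W3}: assign each demand point to its cheapest open site.
  A→W1 14×5=70, B→W3 20×9=180, C→W3 10×5=50, D→W1 11×4=44, E→W3 13×10=130
  shipping cost 474, fixed 67 → total 541.
Compare {W1, W2, W3}: shipping cost 411 + fixed 153 = 564.
Compare {W3}: shipping cost 594 + fixed 35 = 629.
Compare {W2, W3}: shipping cost 509 + fixed 121 = 630.
All other subsets cost ≥ 564. Minimum total cost: 541.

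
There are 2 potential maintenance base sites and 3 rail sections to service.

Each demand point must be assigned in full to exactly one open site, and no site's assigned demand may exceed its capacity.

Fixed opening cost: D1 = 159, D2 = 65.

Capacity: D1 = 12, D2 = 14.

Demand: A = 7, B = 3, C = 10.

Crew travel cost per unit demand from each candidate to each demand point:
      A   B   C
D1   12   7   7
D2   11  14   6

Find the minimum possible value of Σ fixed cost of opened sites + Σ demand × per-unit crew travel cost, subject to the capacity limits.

Open {D1, D2}; cheapest assignment that respects the capacities:
  D1 (cap 12, load 10): A, B — cost 7×12 + 3×7 = 105
  D2 (cap 14, load 10): C — cost 10×6 = 60
  Shipping 165, fixed 224 → total 389.
  Any other capacity-feasible assignment to {D1, D2} ships for at least 165.
Total demand is 20 and no other set of sites has combined capacity ≥ 20, so {D1, D2} is the only feasible choice of open sites. Minimum: 389.

389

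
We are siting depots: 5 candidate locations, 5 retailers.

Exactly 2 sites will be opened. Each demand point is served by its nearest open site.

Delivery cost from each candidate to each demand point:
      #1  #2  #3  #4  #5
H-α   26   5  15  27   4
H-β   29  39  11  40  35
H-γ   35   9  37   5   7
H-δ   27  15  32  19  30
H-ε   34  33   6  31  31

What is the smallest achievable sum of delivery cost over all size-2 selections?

55

Open {H-α, H-γ}.
  #1→H-α 26, #2→H-α 5, #3→H-α 15, #4→H-γ 5, #5→H-α 4  ⇒ total 55.
Compare {H-β, H-γ}: total 61.
Compare {H-γ, H-ε}: total 61.
No size-2 selection does better; minimum is 55.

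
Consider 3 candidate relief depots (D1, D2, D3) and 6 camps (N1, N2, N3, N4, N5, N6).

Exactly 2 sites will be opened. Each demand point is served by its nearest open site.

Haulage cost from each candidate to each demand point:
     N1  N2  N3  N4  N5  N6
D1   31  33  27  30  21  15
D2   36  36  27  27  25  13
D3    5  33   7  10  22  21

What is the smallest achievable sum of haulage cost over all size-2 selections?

90

Open {D2, D3}.
  N1→D3 5, N2→D3 33, N3→D3 7, N4→D3 10, N5→D3 22, N6→D2 13  ⇒ total 90.
Compare {D1, D3}: total 91.
Compare {D1, D2}: total 152.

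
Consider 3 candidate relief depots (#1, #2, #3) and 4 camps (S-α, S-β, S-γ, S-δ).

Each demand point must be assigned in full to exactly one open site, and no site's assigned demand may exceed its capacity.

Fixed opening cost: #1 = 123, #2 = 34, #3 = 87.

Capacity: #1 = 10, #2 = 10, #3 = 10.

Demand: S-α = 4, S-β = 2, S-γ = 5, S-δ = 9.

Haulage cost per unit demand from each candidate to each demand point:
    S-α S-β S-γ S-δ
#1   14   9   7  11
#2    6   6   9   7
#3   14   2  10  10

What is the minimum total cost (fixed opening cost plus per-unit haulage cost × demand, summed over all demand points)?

402

Open {#1, #2, #3}; cheapest assignment that respects the capacities:
  #1 (cap 10, load 9): S-α, S-γ — cost 4×14 + 5×7 = 91
  #2 (cap 10, load 9): S-δ — cost 9×7 = 63
  #3 (cap 10, load 2): S-β — cost 2×2 = 4
  Shipping 158, fixed 244 → total 402.
  Any other capacity-feasible assignment to {#1, #2, #3} ships for at least 158.
Total demand is 20; every other set of sites either has combined capacity below 20 or cannot fit the demands without splitting one across sites, so {#1, #2, #3} is the only feasible choice of open sites. Minimum: 402.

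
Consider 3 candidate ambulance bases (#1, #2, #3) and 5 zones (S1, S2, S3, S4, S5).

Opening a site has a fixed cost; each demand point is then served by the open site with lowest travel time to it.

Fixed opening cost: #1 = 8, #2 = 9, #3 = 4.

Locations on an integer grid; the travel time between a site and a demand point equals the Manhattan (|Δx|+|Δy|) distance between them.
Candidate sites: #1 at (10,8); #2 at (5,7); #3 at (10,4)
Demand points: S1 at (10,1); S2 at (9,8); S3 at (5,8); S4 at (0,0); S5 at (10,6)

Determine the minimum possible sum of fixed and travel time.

Open {#2, #3}: assign each demand point to its cheapest open site.
  S1→#3 3, S2→#2 5, S3→#2 1, S4→#2 12, S5→#3 2
  travel time 23, fixed 13 → total 36.
Compare {#3}: travel time 33 + fixed 4 = 37.
Compare {#1, #3}: travel time 25 + fixed 12 = 37.
Compare {#1, #2}: travel time 23 + fixed 17 = 40.
All other subsets cost ≥ 37. Minimum total cost: 36.

36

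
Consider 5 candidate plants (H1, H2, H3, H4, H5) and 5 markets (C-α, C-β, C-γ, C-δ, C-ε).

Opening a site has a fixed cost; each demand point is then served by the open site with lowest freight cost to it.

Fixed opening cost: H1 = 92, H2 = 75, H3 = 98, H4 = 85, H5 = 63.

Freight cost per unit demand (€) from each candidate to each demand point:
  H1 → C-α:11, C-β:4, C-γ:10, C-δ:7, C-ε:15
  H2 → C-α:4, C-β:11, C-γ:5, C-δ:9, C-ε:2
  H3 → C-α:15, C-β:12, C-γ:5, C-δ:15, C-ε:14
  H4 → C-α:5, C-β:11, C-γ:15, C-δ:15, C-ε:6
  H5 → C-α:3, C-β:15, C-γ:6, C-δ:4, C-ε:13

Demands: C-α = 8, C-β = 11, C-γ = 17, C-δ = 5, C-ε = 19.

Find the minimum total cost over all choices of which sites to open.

Open {H2}: assign each demand point to its cheapest open site.
  C-α→H2 8×4=32, C-β→H2 11×11=121, C-γ→H2 17×5=85, C-δ→H2 5×9=45, C-ε→H2 19×2=38
  freight cost 321, fixed 75 → total 396.
Compare {H1, H2}: freight cost 234 + fixed 167 = 401.
Compare {H2, H5}: freight cost 288 + fixed 138 = 426.
Compare {H1, H2, H5}: freight cost 211 + fixed 230 = 441.
All other subsets cost ≥ 401. Minimum total cost: 396.

396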